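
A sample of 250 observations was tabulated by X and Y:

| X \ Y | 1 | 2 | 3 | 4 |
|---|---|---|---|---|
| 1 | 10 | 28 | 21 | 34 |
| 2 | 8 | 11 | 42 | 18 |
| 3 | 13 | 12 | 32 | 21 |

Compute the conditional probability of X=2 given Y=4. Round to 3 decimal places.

Total with Y=4: 34 + 18 + 21 = 73.
P(X=2 | Y=4) = 18/73 = 0.247.

0.247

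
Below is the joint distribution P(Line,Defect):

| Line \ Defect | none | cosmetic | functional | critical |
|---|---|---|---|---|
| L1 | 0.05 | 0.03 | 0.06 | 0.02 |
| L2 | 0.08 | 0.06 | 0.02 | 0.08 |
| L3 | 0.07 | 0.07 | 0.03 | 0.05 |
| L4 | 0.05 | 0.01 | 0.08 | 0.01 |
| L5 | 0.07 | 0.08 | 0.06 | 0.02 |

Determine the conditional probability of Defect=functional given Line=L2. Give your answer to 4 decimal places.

0.0833

P(Line=L2) = 0.08 + 0.06 + 0.02 + 0.08 = 0.24.
P(Defect=functional | Line=L2) = 0.02/0.24 = 0.0833.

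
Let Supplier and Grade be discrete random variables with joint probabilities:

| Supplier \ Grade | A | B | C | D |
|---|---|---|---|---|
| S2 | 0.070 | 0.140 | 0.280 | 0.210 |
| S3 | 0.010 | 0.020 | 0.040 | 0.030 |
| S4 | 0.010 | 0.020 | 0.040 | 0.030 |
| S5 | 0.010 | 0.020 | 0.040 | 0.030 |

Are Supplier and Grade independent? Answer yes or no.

yes

Every cell satisfies P(Supplier,Grade) = P(Supplier)·P(Grade). For instance P(Supplier=S2) = 0.700, P(Grade=A) = 0.100, and 0.700×0.100 = 0.070 matches the joint entry. So Supplier and Grade are independent.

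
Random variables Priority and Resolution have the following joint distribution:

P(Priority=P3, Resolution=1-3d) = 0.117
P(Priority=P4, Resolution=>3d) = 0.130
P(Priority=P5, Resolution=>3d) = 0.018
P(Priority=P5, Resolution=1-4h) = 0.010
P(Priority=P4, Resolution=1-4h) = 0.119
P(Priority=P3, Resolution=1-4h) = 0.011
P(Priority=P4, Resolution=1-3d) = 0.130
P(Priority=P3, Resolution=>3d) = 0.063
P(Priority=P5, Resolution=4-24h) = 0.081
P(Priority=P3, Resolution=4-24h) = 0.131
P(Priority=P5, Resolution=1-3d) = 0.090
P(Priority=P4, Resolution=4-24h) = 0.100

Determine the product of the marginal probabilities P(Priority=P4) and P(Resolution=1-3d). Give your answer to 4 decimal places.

P(Priority=P4) = 0.119 + 0.100 + 0.130 + 0.130 = 0.479.
P(Resolution=1-3d) = 0.117 + 0.130 + 0.090 = 0.337.
Product: 0.479 × 0.337 = 0.1614.

0.1614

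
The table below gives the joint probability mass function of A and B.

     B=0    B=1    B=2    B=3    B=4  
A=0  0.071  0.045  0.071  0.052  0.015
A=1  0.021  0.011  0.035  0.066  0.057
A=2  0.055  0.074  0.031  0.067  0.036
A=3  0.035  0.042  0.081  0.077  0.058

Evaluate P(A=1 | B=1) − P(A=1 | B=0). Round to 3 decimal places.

-0.051

P(B=1) = 0.045 + 0.011 + 0.074 + 0.042 = 0.172; P(A=1 | B=1) = 0.011/0.172 = 0.0640.
P(B=0) = 0.071 + 0.021 + 0.055 + 0.035 = 0.182; P(A=1 | B=0) = 0.021/0.182 = 0.1154.
Difference = -0.051.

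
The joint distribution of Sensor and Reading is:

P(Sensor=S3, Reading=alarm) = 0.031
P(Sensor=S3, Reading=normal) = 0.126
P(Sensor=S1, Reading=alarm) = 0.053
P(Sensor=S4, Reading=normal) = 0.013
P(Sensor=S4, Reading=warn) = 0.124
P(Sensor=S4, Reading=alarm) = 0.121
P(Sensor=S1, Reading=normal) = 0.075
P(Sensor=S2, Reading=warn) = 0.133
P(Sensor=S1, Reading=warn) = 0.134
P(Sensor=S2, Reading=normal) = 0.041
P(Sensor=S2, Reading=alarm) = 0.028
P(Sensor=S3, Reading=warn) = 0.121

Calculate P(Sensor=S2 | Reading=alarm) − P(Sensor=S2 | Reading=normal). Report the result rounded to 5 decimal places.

-0.04061

P(Reading=alarm) = 0.053 + 0.028 + 0.031 + 0.121 = 0.233; P(Sensor=S2 | Reading=alarm) = 0.028/0.233 = 0.120172.
P(Reading=normal) = 0.075 + 0.041 + 0.126 + 0.013 = 0.255; P(Sensor=S2 | Reading=normal) = 0.041/0.255 = 0.160784.
Difference = -0.04061.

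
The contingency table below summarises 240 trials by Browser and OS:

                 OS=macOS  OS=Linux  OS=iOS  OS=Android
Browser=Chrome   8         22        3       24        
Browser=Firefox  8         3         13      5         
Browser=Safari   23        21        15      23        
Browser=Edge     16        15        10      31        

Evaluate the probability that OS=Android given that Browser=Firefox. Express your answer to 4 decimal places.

Total with Browser=Firefox: 8 + 3 + 13 + 5 = 29.
P(OS=Android | Browser=Firefox) = 5/29 = 0.1724.

0.1724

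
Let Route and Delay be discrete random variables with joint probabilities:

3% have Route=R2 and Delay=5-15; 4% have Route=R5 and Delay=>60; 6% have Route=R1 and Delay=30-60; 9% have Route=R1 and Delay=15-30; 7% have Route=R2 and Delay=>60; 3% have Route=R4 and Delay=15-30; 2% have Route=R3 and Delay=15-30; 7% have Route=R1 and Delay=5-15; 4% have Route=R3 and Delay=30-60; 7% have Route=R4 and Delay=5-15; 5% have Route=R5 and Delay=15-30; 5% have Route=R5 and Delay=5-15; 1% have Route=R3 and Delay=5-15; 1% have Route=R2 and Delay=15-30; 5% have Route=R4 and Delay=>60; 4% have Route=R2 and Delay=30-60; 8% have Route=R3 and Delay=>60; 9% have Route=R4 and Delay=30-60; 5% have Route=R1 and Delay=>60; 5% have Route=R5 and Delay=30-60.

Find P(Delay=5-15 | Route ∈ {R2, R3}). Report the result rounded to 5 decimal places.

0.13333

P(Route=R2) = 0.03 + 0.01 + 0.04 + 0.07 = 0.15.
P(Route=R3) = 0.01 + 0.02 + 0.04 + 0.08 = 0.15.
P(Route ∈ {R2, R3}) = 0.15 + 0.15 = 0.30; P(Delay=5-15, Route ∈ {R2, R3}) = 0.03 + 0.01 = 0.04.
P(Delay=5-15 | Route ∈ {R2, R3}) = 0.04/0.30 = 0.13333.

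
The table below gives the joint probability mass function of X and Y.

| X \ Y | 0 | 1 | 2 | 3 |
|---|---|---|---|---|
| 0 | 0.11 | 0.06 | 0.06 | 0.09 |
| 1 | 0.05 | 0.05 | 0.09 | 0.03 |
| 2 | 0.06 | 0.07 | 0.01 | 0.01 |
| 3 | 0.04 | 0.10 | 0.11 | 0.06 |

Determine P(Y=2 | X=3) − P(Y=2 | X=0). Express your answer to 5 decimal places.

P(X=3) = 0.04 + 0.10 + 0.11 + 0.06 = 0.31; P(Y=2 | X=3) = 0.11/0.31 = 0.354839.
P(X=0) = 0.11 + 0.06 + 0.06 + 0.09 = 0.32; P(Y=2 | X=0) = 0.06/0.32 = 0.187500.
Difference = 0.16734.

0.16734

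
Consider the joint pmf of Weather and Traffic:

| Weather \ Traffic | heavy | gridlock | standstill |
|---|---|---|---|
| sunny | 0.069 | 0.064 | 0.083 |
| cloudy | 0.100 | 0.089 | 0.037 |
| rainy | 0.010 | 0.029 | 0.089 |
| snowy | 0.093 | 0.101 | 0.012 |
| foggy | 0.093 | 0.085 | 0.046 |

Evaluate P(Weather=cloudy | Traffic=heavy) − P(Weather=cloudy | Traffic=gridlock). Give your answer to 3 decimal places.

0.032

P(Traffic=heavy) = 0.069 + 0.100 + 0.010 + 0.093 + 0.093 = 0.365; P(Weather=cloudy | Traffic=heavy) = 0.100/0.365 = 0.2740.
P(Traffic=gridlock) = 0.064 + 0.089 + 0.029 + 0.101 + 0.085 = 0.368; P(Weather=cloudy | Traffic=gridlock) = 0.089/0.368 = 0.2418.
Difference = 0.032.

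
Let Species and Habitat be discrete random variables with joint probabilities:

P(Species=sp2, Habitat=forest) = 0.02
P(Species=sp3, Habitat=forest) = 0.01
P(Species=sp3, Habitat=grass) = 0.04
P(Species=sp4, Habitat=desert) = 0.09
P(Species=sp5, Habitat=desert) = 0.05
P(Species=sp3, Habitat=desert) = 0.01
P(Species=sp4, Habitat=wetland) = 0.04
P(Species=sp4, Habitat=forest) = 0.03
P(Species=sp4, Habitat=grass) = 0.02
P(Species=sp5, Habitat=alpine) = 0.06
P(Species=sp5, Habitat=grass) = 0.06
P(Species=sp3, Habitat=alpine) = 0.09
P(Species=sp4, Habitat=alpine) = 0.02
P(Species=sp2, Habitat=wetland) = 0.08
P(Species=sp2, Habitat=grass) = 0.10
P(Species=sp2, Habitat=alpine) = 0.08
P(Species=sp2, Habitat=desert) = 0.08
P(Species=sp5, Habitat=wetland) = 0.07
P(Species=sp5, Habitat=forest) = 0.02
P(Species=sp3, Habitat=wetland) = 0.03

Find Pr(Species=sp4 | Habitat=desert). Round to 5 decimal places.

P(Habitat=desert) = 0.08 + 0.01 + 0.09 + 0.05 = 0.23.
P(Species=sp4 | Habitat=desert) = 0.09/0.23 = 0.39130.

0.39130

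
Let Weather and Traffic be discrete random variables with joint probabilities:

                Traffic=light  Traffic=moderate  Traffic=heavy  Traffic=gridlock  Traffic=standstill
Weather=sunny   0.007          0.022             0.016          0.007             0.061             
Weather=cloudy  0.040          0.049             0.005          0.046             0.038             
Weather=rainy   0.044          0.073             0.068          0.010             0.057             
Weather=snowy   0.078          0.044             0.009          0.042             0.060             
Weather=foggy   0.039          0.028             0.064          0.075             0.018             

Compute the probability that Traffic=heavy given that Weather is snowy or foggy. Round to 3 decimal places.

0.160

P(Weather=snowy) = 0.078 + 0.044 + 0.009 + 0.042 + 0.060 = 0.233.
P(Weather=foggy) = 0.039 + 0.028 + 0.064 + 0.075 + 0.018 = 0.224.
P(Weather ∈ {snowy, foggy}) = 0.233 + 0.224 = 0.457; P(Traffic=heavy, Weather ∈ {snowy, foggy}) = 0.009 + 0.064 = 0.073.
P(Traffic=heavy | Weather ∈ {snowy, foggy}) = 0.073/0.457 = 0.160.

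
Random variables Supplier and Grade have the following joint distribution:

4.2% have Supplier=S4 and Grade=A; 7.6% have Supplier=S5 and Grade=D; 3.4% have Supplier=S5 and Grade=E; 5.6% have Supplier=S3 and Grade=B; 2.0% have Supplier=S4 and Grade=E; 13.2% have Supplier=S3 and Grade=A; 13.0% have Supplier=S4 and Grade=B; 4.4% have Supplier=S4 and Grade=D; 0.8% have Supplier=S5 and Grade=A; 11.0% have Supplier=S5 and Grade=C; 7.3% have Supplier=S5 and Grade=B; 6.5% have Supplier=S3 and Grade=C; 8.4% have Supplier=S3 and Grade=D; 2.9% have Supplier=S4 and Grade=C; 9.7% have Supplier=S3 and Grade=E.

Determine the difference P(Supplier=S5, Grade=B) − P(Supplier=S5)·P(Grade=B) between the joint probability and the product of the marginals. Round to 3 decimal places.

P(Supplier=S5) = 0.008 + 0.073 + 0.110 + 0.076 + 0.034 = 0.301.
P(Grade=B) = 0.056 + 0.130 + 0.073 = 0.259.
P(Supplier=S5, Grade=B) − P(Supplier=S5)P(Grade=B) = 0.073 − 0.301×0.259 = -0.005.

-0.005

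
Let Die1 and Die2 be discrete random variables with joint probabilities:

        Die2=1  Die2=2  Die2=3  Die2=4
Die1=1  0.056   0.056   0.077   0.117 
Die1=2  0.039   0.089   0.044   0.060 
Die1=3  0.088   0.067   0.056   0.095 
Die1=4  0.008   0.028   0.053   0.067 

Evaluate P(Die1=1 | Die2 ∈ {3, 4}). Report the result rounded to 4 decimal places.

P(Die2=3) = 0.077 + 0.044 + 0.056 + 0.053 = 0.230.
P(Die2=4) = 0.117 + 0.060 + 0.095 + 0.067 = 0.339.
P(Die2 ∈ {3, 4}) = 0.230 + 0.339 = 0.569; P(Die1=1, Die2 ∈ {3, 4}) = 0.077 + 0.117 = 0.194.
P(Die1=1 | Die2 ∈ {3, 4}) = 0.194/0.569 = 0.3409.

0.3409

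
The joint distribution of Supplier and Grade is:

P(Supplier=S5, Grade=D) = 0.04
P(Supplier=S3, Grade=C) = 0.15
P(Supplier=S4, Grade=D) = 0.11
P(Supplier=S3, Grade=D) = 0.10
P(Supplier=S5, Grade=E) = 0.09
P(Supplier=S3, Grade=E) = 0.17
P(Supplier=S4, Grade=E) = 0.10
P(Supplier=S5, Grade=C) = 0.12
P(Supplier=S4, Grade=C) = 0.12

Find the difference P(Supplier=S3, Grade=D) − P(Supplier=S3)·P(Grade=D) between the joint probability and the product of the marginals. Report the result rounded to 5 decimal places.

P(Supplier=S3) = 0.15 + 0.10 + 0.17 = 0.42.
P(Grade=D) = 0.10 + 0.11 + 0.04 = 0.25.
P(Supplier=S3, Grade=D) − P(Supplier=S3)P(Grade=D) = 0.10 − 0.42×0.25 = -0.00500.

-0.00500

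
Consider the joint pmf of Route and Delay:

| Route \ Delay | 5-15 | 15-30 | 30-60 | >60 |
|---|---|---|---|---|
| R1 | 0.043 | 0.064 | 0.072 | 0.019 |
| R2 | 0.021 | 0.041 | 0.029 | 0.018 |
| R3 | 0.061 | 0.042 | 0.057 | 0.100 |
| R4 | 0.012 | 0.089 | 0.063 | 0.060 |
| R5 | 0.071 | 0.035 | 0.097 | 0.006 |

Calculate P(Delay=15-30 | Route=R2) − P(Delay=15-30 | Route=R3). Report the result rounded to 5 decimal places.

0.21461

P(Route=R2) = 0.021 + 0.041 + 0.029 + 0.018 = 0.109; P(Delay=15-30 | Route=R2) = 0.041/0.109 = 0.376147.
P(Route=R3) = 0.061 + 0.042 + 0.057 + 0.100 = 0.260; P(Delay=15-30 | Route=R3) = 0.042/0.260 = 0.161538.
Difference = 0.21461.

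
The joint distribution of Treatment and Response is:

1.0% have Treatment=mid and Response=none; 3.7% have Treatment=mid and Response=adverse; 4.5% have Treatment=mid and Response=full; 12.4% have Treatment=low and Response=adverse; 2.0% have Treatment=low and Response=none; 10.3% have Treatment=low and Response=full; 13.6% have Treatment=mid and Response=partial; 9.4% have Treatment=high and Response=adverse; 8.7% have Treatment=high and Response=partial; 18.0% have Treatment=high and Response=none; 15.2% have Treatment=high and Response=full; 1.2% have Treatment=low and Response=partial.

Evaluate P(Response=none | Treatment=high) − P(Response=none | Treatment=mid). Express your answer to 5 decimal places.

P(Treatment=high) = 0.180 + 0.087 + 0.152 + 0.094 = 0.513; P(Response=none | Treatment=high) = 0.180/0.513 = 0.350877.
P(Treatment=mid) = 0.010 + 0.136 + 0.045 + 0.037 = 0.228; P(Response=none | Treatment=mid) = 0.010/0.228 = 0.043860.
Difference = 0.30702.

0.30702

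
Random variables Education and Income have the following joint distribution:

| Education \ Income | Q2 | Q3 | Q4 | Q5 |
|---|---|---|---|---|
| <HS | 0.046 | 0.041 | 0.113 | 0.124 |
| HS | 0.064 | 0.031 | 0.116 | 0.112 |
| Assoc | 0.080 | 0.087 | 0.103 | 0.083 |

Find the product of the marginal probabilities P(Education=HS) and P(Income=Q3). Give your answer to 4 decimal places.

P(Education=HS) = 0.064 + 0.031 + 0.116 + 0.112 = 0.323.
P(Income=Q3) = 0.041 + 0.031 + 0.087 = 0.159.
Product: 0.323 × 0.159 = 0.0514.

0.0514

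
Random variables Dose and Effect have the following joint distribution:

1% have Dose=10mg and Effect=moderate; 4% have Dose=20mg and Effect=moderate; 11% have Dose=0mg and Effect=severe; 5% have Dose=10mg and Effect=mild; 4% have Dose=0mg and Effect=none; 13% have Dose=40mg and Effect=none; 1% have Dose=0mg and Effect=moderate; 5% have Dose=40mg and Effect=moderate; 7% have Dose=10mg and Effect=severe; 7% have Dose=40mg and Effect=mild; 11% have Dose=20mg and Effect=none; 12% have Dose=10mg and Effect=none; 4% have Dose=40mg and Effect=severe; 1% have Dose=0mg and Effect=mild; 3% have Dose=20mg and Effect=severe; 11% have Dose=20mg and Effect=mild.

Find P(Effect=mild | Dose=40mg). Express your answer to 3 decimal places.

0.241

P(Dose=40mg) = 0.13 + 0.07 + 0.05 + 0.04 = 0.29.
P(Effect=mild | Dose=40mg) = 0.07/0.29 = 0.241.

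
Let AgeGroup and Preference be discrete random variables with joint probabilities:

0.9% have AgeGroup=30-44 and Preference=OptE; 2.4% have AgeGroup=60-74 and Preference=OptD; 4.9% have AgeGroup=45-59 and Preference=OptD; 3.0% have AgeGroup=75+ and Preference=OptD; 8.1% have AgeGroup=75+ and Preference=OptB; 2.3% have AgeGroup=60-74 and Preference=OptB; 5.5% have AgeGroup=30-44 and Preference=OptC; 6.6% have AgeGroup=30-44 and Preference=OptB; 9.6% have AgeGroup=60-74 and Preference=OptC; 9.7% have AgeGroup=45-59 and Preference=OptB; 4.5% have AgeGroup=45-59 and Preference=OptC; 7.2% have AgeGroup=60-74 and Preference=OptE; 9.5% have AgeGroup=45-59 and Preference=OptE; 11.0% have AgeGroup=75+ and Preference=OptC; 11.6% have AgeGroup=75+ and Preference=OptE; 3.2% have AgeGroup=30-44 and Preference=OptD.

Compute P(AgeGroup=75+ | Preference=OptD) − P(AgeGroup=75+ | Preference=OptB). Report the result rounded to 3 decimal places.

-0.081

P(Preference=OptD) = 0.032 + 0.049 + 0.024 + 0.030 = 0.135; P(AgeGroup=75+ | Preference=OptD) = 0.030/0.135 = 0.2222.
P(Preference=OptB) = 0.066 + 0.097 + 0.023 + 0.081 = 0.267; P(AgeGroup=75+ | Preference=OptB) = 0.081/0.267 = 0.3034.
Difference = -0.081.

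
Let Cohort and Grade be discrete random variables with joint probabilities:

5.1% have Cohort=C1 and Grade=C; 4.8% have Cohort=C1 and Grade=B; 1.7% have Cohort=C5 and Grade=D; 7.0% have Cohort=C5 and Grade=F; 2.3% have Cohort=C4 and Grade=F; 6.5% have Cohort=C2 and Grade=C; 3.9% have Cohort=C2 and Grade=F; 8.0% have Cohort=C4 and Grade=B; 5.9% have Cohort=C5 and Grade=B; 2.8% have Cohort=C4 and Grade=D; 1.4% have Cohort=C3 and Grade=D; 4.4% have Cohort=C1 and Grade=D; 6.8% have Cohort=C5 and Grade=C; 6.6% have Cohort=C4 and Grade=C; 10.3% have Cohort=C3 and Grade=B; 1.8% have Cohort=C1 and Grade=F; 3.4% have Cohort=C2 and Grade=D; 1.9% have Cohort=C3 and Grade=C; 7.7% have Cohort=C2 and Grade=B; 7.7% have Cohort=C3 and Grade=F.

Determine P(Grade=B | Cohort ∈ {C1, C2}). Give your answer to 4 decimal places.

P(Cohort=C1) = 0.048 + 0.051 + 0.044 + 0.018 = 0.161.
P(Cohort=C2) = 0.077 + 0.065 + 0.034 + 0.039 = 0.215.
P(Cohort ∈ {C1, C2}) = 0.161 + 0.215 = 0.376; P(Grade=B, Cohort ∈ {C1, C2}) = 0.048 + 0.077 = 0.125.
P(Grade=B | Cohort ∈ {C1, C2}) = 0.125/0.376 = 0.3324.

0.3324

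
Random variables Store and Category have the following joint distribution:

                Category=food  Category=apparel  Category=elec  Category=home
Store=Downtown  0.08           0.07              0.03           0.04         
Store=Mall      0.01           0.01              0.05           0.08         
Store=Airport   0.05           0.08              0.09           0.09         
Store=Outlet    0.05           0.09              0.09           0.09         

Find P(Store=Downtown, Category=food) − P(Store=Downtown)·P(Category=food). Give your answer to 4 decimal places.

P(Store=Downtown) = 0.08 + 0.07 + 0.03 + 0.04 = 0.22.
P(Category=food) = 0.08 + 0.01 + 0.05 + 0.05 = 0.19.
P(Store=Downtown, Category=food) − P(Store=Downtown)P(Category=food) = 0.08 − 0.22×0.19 = 0.0382.

0.0382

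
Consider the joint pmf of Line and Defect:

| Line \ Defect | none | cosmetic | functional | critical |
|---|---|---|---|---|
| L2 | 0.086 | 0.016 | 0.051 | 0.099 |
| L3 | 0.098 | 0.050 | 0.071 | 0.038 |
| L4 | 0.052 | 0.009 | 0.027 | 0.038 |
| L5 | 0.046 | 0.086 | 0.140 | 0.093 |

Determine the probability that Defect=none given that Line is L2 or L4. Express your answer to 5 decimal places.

0.36508

P(Line=L2) = 0.086 + 0.016 + 0.051 + 0.099 = 0.252.
P(Line=L4) = 0.052 + 0.009 + 0.027 + 0.038 = 0.126.
P(Line ∈ {L2, L4}) = 0.252 + 0.126 = 0.378; P(Defect=none, Line ∈ {L2, L4}) = 0.086 + 0.052 = 0.138.
P(Defect=none | Line ∈ {L2, L4}) = 0.138/0.378 = 0.36508.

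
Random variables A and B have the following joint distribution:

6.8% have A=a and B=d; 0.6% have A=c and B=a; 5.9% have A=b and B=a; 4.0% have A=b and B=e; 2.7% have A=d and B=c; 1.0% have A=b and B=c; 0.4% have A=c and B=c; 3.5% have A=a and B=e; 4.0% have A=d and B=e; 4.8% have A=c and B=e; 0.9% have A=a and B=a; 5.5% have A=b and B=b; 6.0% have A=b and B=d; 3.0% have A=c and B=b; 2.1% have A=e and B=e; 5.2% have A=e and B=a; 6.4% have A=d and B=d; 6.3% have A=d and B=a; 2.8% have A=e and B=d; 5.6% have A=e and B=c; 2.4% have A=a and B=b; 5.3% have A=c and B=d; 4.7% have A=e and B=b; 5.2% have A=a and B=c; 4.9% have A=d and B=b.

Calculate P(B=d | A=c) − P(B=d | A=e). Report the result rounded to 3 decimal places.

0.239

P(A=c) = 0.006 + 0.030 + 0.004 + 0.053 + 0.048 = 0.141; P(B=d | A=c) = 0.053/0.141 = 0.3759.
P(A=e) = 0.052 + 0.047 + 0.056 + 0.028 + 0.021 = 0.204; P(B=d | A=e) = 0.028/0.204 = 0.1373.
Difference = 0.239.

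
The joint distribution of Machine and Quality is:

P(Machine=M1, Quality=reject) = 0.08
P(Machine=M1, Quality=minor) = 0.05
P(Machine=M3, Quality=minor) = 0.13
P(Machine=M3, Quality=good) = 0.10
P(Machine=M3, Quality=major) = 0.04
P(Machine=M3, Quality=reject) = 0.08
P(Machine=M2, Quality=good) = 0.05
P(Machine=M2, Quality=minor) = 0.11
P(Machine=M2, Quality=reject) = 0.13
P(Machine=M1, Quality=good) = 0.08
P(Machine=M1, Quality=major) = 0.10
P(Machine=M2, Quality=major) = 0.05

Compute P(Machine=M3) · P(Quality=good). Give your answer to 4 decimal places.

P(Machine=M3) = 0.10 + 0.13 + 0.04 + 0.08 = 0.35.
P(Quality=good) = 0.08 + 0.05 + 0.10 = 0.23.
Product: 0.35 × 0.23 = 0.0805.

0.0805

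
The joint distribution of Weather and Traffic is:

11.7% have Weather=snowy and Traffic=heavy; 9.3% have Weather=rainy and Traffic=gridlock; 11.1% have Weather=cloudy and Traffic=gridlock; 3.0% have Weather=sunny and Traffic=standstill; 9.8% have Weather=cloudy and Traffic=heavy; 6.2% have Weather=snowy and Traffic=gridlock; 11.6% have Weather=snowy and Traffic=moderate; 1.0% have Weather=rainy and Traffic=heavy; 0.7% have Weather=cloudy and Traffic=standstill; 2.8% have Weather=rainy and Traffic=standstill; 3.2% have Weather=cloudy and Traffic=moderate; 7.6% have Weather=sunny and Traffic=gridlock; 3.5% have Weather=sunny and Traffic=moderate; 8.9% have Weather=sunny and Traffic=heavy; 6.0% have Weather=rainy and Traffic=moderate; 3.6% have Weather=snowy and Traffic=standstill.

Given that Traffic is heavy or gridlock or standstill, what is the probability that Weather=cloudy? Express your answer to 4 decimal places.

0.2853

P(Traffic=heavy) = 0.089 + 0.098 + 0.010 + 0.117 = 0.314.
P(Traffic=gridlock) = 0.076 + 0.111 + 0.093 + 0.062 = 0.342.
P(Traffic=standstill) = 0.030 + 0.007 + 0.028 + 0.036 = 0.101.
P(Traffic ∈ {heavy, gridlock, standstill}) = 0.314 + 0.342 + 0.101 = 0.757; P(Weather=cloudy, Traffic ∈ {heavy, gridlock, standstill}) = 0.098 + 0.111 + 0.007 = 0.216.
P(Weather=cloudy | Traffic ∈ {heavy, gridlock, standstill}) = 0.216/0.757 = 0.2853.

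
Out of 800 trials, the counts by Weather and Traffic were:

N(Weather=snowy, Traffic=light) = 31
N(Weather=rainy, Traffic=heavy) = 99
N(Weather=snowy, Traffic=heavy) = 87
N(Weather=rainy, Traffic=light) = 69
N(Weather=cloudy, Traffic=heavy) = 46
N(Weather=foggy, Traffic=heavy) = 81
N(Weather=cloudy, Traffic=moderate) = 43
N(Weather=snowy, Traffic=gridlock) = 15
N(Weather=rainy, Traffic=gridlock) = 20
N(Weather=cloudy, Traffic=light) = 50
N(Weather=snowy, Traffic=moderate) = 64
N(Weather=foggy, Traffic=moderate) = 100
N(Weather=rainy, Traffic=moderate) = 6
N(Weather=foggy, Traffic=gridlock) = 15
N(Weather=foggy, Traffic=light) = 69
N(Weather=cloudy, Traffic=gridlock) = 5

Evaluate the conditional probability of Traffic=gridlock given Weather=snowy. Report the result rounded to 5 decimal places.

0.07614

Total with Weather=snowy: 31 + 64 + 87 + 15 = 197.
P(Traffic=gridlock | Weather=snowy) = 15/197 = 0.07614.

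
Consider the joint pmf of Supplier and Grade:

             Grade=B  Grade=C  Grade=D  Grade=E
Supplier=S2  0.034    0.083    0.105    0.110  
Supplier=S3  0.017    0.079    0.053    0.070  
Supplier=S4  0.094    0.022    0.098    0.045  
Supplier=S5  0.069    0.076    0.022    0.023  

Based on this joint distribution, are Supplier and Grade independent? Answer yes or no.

no

P(Supplier=S4) = 0.259 and P(Grade=C) = 0.260, so their product is 0.06734, but P(Supplier=S4, Grade=C) = 0.022. Since these differ, Supplier and Grade are not independent.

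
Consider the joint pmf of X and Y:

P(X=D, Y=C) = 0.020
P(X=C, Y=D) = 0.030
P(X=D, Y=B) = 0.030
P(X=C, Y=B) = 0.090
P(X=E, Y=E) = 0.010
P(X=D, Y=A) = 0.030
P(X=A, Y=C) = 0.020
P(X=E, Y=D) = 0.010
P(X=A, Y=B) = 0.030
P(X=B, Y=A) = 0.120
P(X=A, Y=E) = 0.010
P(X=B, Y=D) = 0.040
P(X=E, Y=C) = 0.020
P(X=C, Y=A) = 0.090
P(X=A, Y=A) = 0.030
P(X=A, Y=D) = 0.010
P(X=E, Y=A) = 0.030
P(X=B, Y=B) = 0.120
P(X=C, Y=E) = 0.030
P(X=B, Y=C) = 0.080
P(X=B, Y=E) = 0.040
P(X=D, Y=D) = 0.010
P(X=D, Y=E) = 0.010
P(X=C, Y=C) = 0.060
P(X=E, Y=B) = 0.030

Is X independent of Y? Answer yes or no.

Every cell satisfies P(X,Y) = P(X)·P(Y). For instance P(X=A) = 0.100, P(Y=B) = 0.300, and 0.100×0.300 = 0.030 matches the joint entry. So X and Y are independent.

yes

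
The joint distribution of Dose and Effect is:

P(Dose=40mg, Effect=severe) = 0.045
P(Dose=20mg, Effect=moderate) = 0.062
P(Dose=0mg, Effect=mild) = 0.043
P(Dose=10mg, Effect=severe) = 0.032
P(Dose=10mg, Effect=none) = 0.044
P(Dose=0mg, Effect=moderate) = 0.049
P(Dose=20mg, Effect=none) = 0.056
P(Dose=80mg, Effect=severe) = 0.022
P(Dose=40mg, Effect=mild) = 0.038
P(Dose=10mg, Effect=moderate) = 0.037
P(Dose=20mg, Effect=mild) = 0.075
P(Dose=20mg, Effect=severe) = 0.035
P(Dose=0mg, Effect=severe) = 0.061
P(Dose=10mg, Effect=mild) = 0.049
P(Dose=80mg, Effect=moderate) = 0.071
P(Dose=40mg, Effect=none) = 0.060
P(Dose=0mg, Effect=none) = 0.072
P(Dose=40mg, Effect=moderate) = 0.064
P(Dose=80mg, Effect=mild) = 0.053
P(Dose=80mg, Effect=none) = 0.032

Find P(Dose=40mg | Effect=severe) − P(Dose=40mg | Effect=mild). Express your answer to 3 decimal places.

0.083

P(Effect=severe) = 0.061 + 0.032 + 0.035 + 0.045 + 0.022 = 0.195; P(Dose=40mg | Effect=severe) = 0.045/0.195 = 0.2308.
P(Effect=mild) = 0.043 + 0.049 + 0.075 + 0.038 + 0.053 = 0.258; P(Dose=40mg | Effect=mild) = 0.038/0.258 = 0.1473.
Difference = 0.083.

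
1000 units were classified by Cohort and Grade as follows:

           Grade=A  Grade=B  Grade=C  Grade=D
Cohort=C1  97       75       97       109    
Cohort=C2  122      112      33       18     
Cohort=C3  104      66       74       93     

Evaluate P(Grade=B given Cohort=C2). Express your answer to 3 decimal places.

Total with Cohort=C2: 122 + 112 + 33 + 18 = 285.
P(Grade=B | Cohort=C2) = 112/285 = 0.393.

0.393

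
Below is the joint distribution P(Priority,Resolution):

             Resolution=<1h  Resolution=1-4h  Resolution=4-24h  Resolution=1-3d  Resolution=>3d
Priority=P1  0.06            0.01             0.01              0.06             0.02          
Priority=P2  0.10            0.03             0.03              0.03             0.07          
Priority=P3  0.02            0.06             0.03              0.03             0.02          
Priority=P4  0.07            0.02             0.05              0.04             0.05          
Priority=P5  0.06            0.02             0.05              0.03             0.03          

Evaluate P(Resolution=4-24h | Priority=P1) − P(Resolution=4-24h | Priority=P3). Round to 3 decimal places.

-0.125

P(Priority=P1) = 0.06 + 0.01 + 0.01 + 0.06 + 0.02 = 0.16; P(Resolution=4-24h | Priority=P1) = 0.01/0.16 = 0.0625.
P(Priority=P3) = 0.02 + 0.06 + 0.03 + 0.03 + 0.02 = 0.16; P(Resolution=4-24h | Priority=P3) = 0.03/0.16 = 0.1875.
Difference = -0.125.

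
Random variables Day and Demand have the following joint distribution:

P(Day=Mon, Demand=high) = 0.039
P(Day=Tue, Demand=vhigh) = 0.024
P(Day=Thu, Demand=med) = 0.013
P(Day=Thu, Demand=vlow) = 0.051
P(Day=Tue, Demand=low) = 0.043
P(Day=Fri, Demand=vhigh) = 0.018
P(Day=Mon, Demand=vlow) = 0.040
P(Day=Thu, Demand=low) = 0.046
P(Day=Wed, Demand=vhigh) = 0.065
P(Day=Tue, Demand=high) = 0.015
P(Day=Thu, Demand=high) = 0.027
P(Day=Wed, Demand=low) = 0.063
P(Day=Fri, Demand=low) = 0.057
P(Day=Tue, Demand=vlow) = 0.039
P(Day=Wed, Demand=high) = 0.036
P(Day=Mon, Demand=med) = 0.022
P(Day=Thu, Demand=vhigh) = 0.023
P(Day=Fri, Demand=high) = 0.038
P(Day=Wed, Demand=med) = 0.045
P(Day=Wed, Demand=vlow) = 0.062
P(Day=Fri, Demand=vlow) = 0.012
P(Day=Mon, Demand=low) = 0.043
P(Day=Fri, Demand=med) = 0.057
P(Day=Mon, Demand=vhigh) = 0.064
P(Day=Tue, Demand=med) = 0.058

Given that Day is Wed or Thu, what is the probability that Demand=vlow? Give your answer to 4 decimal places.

P(Day=Wed) = 0.062 + 0.063 + 0.045 + 0.036 + 0.065 = 0.271.
P(Day=Thu) = 0.051 + 0.046 + 0.013 + 0.027 + 0.023 = 0.160.
P(Day ∈ {Wed, Thu}) = 0.271 + 0.160 = 0.431; P(Demand=vlow, Day ∈ {Wed, Thu}) = 0.062 + 0.051 = 0.113.
P(Demand=vlow | Day ∈ {Wed, Thu}) = 0.113/0.431 = 0.2622.

0.2622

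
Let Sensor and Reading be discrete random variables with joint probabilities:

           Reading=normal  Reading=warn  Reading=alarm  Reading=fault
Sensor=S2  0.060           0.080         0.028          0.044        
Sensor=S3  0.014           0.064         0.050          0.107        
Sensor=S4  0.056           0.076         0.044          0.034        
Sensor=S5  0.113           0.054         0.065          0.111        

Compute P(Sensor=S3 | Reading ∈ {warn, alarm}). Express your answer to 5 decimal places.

0.24729

P(Reading=warn) = 0.080 + 0.064 + 0.076 + 0.054 = 0.274.
P(Reading=alarm) = 0.028 + 0.050 + 0.044 + 0.065 = 0.187.
P(Reading ∈ {warn, alarm}) = 0.274 + 0.187 = 0.461; P(Sensor=S3, Reading ∈ {warn, alarm}) = 0.064 + 0.050 = 0.114.
P(Sensor=S3 | Reading ∈ {warn, alarm}) = 0.114/0.461 = 0.24729.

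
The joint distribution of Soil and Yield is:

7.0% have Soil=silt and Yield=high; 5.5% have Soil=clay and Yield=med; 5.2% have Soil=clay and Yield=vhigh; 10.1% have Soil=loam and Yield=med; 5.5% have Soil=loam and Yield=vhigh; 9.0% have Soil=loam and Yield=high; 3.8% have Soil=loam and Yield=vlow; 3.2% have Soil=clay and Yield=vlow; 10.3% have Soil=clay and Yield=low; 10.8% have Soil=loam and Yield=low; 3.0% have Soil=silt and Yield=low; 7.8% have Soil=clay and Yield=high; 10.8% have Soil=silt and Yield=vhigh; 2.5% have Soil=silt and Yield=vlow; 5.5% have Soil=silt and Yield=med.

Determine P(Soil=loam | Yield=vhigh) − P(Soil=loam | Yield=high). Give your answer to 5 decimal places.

P(Yield=vhigh) = 0.055 + 0.052 + 0.108 = 0.215; P(Soil=loam | Yield=vhigh) = 0.055/0.215 = 0.255814.
P(Yield=high) = 0.090 + 0.078 + 0.070 = 0.238; P(Soil=loam | Yield=high) = 0.090/0.238 = 0.378151.
Difference = -0.12234.

-0.12234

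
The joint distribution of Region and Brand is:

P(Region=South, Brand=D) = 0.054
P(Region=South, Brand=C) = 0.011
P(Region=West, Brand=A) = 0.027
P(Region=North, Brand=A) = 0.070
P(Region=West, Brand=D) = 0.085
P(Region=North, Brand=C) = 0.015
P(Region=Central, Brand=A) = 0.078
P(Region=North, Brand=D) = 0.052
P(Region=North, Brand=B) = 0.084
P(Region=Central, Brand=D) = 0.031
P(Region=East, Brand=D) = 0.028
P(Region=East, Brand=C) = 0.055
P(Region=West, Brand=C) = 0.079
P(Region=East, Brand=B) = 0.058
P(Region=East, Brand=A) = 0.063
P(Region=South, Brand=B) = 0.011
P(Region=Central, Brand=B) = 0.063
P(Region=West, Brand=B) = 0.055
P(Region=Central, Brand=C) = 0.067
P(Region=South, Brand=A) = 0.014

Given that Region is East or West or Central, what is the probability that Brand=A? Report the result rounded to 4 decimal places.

P(Region=East) = 0.063 + 0.058 + 0.055 + 0.028 = 0.204.
P(Region=West) = 0.027 + 0.055 + 0.079 + 0.085 = 0.246.
P(Region=Central) = 0.078 + 0.063 + 0.067 + 0.031 = 0.239.
P(Region ∈ {East, West, Central}) = 0.204 + 0.246 + 0.239 = 0.689; P(Brand=A, Region ∈ {East, West, Central}) = 0.063 + 0.027 + 0.078 = 0.168.
P(Brand=A | Region ∈ {East, West, Central}) = 0.168/0.689 = 0.2438.

0.2438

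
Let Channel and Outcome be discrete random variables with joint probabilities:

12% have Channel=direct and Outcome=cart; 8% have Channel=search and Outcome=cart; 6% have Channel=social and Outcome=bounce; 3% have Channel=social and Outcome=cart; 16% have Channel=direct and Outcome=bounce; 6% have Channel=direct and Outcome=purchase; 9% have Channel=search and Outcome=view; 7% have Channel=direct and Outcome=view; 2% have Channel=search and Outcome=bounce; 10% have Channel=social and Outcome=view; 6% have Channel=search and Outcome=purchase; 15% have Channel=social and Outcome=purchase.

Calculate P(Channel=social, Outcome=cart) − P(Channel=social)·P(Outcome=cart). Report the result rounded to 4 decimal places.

P(Channel=social) = 0.06 + 0.10 + 0.03 + 0.15 = 0.34.
P(Outcome=cart) = 0.08 + 0.03 + 0.12 = 0.23.
P(Channel=social, Outcome=cart) − P(Channel=social)P(Outcome=cart) = 0.03 − 0.34×0.23 = -0.0482.

-0.0482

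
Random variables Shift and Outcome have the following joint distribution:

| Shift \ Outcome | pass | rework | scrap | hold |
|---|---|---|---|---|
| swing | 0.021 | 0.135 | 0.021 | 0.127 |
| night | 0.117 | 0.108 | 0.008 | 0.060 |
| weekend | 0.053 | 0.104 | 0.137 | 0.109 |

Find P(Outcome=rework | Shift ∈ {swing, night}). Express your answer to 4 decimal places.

0.4070

P(Shift=swing) = 0.021 + 0.135 + 0.021 + 0.127 = 0.304.
P(Shift=night) = 0.117 + 0.108 + 0.008 + 0.060 = 0.293.
P(Shift ∈ {swing, night}) = 0.304 + 0.293 = 0.597; P(Outcome=rework, Shift ∈ {swing, night}) = 0.135 + 0.108 = 0.243.
P(Outcome=rework | Shift ∈ {swing, night}) = 0.243/0.597 = 0.4070.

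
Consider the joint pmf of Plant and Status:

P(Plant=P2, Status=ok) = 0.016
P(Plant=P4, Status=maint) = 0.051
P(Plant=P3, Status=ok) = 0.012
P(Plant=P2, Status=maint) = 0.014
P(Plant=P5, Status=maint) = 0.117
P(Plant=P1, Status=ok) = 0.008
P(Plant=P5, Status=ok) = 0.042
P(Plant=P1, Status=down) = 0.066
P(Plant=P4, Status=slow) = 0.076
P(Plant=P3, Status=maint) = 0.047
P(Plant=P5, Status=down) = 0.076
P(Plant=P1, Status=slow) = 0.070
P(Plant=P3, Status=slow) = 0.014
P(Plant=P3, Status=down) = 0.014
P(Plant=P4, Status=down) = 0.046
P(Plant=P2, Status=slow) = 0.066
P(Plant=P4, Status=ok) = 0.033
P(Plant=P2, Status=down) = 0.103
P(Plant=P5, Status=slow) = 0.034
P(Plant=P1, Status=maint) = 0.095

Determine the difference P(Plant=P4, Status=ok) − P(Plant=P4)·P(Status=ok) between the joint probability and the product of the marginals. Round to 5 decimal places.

0.01013

P(Plant=P4) = 0.033 + 0.076 + 0.046 + 0.051 = 0.206.
P(Status=ok) = 0.008 + 0.016 + 0.012 + 0.033 + 0.042 = 0.111.
P(Plant=P4, Status=ok) − P(Plant=P4)P(Status=ok) = 0.033 − 0.206×0.111 = 0.01013.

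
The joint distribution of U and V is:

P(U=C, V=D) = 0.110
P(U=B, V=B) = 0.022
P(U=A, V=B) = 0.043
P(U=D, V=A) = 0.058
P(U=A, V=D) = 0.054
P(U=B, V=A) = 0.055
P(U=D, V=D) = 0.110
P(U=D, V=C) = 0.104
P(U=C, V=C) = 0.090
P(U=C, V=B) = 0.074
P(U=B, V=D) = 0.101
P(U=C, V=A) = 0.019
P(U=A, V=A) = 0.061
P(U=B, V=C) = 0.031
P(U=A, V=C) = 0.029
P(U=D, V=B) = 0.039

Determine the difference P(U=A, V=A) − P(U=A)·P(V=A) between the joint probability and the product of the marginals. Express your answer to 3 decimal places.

0.025

P(U=A) = 0.061 + 0.043 + 0.029 + 0.054 = 0.187.
P(V=A) = 0.061 + 0.055 + 0.019 + 0.058 = 0.193.
P(U=A, V=A) − P(U=A)P(V=A) = 0.061 − 0.187×0.193 = 0.025.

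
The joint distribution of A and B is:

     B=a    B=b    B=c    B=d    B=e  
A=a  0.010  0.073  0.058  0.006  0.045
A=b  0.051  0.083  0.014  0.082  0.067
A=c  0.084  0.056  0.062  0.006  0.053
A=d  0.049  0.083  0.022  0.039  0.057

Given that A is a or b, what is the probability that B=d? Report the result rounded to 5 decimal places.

0.17996

P(A=a) = 0.010 + 0.073 + 0.058 + 0.006 + 0.045 = 0.192.
P(A=b) = 0.051 + 0.083 + 0.014 + 0.082 + 0.067 = 0.297.
P(A ∈ {a, b}) = 0.192 + 0.297 = 0.489; P(B=d, A ∈ {a, b}) = 0.006 + 0.082 = 0.088.
P(B=d | A ∈ {a, b}) = 0.088/0.489 = 0.17996.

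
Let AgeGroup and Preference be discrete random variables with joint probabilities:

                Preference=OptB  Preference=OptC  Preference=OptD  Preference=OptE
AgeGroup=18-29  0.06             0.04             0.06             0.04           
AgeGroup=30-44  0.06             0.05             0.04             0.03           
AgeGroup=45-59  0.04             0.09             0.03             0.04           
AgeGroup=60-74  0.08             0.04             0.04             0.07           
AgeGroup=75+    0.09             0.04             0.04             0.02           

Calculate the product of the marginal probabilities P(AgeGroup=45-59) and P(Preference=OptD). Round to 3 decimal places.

P(AgeGroup=45-59) = 0.04 + 0.09 + 0.03 + 0.04 = 0.20.
P(Preference=OptD) = 0.06 + 0.04 + 0.03 + 0.04 + 0.04 = 0.21.
Product: 0.20 × 0.21 = 0.042.

0.042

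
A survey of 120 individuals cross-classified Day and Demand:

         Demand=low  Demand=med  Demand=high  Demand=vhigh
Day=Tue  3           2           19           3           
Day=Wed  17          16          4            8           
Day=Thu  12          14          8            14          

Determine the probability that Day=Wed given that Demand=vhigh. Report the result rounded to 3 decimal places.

0.320

Total with Demand=vhigh: 3 + 8 + 14 = 25.
P(Day=Wed | Demand=vhigh) = 8/25 = 0.320.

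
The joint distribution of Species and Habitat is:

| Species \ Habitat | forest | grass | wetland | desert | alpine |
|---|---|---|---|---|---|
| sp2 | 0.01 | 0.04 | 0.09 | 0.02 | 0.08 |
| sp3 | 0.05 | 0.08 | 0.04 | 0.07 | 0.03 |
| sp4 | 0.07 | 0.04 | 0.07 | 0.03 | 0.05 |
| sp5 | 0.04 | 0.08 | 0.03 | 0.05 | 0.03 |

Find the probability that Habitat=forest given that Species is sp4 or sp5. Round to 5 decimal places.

P(Species=sp4) = 0.07 + 0.04 + 0.07 + 0.03 + 0.05 = 0.26.
P(Species=sp5) = 0.04 + 0.08 + 0.03 + 0.05 + 0.03 = 0.23.
P(Species ∈ {sp4, sp5}) = 0.26 + 0.23 = 0.49; P(Habitat=forest, Species ∈ {sp4, sp5}) = 0.07 + 0.04 = 0.11.
P(Habitat=forest | Species ∈ {sp4, sp5}) = 0.11/0.49 = 0.22449.

0.22449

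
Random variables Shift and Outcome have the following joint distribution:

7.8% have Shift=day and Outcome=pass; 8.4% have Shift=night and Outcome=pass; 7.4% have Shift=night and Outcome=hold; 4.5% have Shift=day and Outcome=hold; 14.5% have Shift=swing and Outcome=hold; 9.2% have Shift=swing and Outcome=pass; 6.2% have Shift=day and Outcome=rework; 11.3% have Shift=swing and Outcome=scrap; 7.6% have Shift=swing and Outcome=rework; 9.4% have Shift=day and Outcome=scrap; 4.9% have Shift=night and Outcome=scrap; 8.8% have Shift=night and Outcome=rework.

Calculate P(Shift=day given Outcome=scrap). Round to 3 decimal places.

0.367

P(Outcome=scrap) = 0.094 + 0.113 + 0.049 = 0.256.
P(Shift=day | Outcome=scrap) = 0.094/0.256 = 0.367.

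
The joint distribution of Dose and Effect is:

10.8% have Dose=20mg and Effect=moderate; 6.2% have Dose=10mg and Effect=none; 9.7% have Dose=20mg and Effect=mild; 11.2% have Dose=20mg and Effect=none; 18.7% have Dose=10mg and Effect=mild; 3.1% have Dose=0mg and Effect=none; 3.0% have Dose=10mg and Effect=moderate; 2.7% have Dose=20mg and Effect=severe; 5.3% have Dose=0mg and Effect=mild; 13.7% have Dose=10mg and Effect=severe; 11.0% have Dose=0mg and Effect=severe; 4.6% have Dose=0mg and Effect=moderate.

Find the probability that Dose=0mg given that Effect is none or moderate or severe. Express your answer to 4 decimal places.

0.2821

P(Effect=none) = 0.031 + 0.062 + 0.112 = 0.205.
P(Effect=moderate) = 0.046 + 0.030 + 0.108 = 0.184.
P(Effect=severe) = 0.110 + 0.137 + 0.027 = 0.274.
P(Effect ∈ {none, moderate, severe}) = 0.205 + 0.184 + 0.274 = 0.663; P(Dose=0mg, Effect ∈ {none, moderate, severe}) = 0.031 + 0.046 + 0.110 = 0.187.
P(Dose=0mg | Effect ∈ {none, moderate, severe}) = 0.187/0.663 = 0.2821.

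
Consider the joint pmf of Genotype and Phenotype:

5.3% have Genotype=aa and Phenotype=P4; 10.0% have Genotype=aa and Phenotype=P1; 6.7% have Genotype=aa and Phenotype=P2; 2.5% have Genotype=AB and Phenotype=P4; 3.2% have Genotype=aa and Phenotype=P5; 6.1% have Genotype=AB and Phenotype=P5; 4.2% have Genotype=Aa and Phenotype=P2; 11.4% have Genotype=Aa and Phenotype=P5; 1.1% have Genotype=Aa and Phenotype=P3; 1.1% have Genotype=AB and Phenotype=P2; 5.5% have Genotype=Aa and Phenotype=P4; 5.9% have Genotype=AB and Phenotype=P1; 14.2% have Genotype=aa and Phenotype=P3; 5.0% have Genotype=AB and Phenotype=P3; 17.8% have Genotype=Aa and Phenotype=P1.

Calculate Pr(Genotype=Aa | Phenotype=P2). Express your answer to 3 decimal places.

P(Phenotype=P2) = 0.042 + 0.067 + 0.011 = 0.120.
P(Genotype=Aa | Phenotype=P2) = 0.042/0.120 = 0.350.

0.350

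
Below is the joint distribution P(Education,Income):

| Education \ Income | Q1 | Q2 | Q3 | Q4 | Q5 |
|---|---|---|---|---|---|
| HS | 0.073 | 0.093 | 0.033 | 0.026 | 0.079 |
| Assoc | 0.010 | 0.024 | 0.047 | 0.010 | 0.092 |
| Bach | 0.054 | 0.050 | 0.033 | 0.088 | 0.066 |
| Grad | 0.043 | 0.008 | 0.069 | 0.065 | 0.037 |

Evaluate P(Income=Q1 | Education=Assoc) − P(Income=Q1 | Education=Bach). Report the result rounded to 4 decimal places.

P(Education=Assoc) = 0.010 + 0.024 + 0.047 + 0.010 + 0.092 = 0.183; P(Income=Q1 | Education=Assoc) = 0.010/0.183 = 0.05464.
P(Education=Bach) = 0.054 + 0.050 + 0.033 + 0.088 + 0.066 = 0.291; P(Income=Q1 | Education=Bach) = 0.054/0.291 = 0.18557.
Difference = -0.1309.

-0.1309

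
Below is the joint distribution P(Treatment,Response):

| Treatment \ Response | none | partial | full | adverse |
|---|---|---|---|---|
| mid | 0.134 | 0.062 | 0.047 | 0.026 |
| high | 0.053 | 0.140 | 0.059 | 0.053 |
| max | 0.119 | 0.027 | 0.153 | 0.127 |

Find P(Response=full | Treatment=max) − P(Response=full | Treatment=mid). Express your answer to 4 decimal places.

P(Treatment=max) = 0.119 + 0.027 + 0.153 + 0.127 = 0.426; P(Response=full | Treatment=max) = 0.153/0.426 = 0.35915.
P(Treatment=mid) = 0.134 + 0.062 + 0.047 + 0.026 = 0.269; P(Response=full | Treatment=mid) = 0.047/0.269 = 0.17472.
Difference = 0.1844.

0.1844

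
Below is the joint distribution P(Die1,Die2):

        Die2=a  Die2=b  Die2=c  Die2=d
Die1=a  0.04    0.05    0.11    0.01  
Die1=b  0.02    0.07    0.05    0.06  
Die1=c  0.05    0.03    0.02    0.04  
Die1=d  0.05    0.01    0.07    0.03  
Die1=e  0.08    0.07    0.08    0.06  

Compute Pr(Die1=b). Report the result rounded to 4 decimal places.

0.2000

P(Die1=b) = 0.02 + 0.07 + 0.05 + 0.06 = 0.20.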